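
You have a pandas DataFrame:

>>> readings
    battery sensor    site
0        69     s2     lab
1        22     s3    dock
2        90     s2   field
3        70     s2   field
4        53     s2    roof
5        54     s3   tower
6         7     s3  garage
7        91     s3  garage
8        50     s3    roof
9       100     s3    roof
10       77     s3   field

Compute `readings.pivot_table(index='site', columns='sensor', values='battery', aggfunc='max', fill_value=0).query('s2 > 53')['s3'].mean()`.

38.5

pivot: rows=site, cols=sensor, max(battery):
sensor  s2   s3
site           
dock     0   22
field   90   77
garage   0   91
lab     69    0
roof    53  100
tower    0   54
filter rows where s2 > 53:
sensor  s2  s3
site          
field   90  77
lab     69   0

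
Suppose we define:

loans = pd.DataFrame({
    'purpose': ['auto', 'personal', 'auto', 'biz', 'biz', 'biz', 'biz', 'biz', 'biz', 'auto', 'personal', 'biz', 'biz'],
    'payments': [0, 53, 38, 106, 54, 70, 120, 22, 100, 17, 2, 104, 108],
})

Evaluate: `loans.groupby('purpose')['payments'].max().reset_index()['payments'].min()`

group by purpose, max of payments:
purpose
auto         38
biz         120
personal     53
Name: payments, dtype: int64
reset_index():
    purpose  payments
0      auto        38
1       biz       120
2  personal        53
So min() = 38.

38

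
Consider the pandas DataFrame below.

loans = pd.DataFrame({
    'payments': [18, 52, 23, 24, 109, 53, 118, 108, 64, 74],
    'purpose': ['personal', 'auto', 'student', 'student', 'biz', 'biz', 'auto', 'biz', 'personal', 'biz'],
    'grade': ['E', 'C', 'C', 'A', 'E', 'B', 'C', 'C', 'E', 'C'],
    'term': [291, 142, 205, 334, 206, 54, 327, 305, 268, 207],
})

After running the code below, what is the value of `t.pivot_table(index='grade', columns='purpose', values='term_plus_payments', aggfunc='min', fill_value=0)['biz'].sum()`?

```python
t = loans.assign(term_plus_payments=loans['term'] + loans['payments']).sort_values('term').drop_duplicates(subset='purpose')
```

add column term_plus_payments = loans['term'] + loans['payments']:
   payments   purpose grade  term  term_plus_payments
0        18  personal     E   291                 309
1        52      auto     C   142                 194
2        23   student     C   205                 228
3        24   student     A   334                 358
4       109       biz     E   206                 315
5        53       biz     B    54                 107
6       118      auto     C   327                 445
7       108       biz     C   305                 413
8        64  personal     E   268                 332
9        74       biz     C   207                 281
sort by term:
   payments   purpose grade  term  term_plus_payments
5        53       biz     B    54                 107
1        52      auto     C   142                 194
2        23   student     C   205                 228
4       109       biz     E   206                 315
9        74       biz     C   207                 281
8        64  personal     E   268                 332
0        18  personal     E   291                 309
7       108       biz     C   305                 413
6       118      auto     C   327                 445
3        24   student     A   334                 358
drop duplicate purpose (keep=first):
   payments   purpose grade  term  term_plus_payments
5        53       biz     B    54                 107
1        52      auto     C   142                 194
2        23   student     C   205                 228
8        64  personal     E   268                 332
pivot: rows=grade, cols=purpose, min(term_plus_payments):
purpose  auto  biz  personal  student
grade                                
B           0  107         0        0
C         194    0         0      228
E           0    0       332        0
sum of column 'biz' → 107

107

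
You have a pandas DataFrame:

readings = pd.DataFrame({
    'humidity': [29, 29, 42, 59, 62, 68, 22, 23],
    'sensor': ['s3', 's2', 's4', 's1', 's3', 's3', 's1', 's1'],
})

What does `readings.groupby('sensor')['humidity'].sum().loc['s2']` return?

29

group by sensor, sum of humidity:
sensor
s1    104
s2     29
s3    159
s4     42
Name: humidity, dtype: int64
The value at index 's2' is 29.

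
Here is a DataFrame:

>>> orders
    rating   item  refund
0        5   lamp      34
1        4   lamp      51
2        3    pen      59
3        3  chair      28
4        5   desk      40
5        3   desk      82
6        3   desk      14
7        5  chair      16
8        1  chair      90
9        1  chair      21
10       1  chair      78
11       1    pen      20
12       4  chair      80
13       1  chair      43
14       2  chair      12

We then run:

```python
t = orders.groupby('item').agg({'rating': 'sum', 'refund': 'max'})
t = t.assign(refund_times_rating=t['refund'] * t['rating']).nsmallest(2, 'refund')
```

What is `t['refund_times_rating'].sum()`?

695

group by item: sum(rating), max(refund):
       rating  refund
item                 
chair      18      90
desk       11      82
lamp        9      51
pen         4      59
add column refund_times_rating = t['refund'] * t['rating']:
       rating  refund  refund_times_rating
item                                      
chair      18      90                 1620
desk       11      82                  902
lamp        9      51                  459
pen         4      59                  236
take 2 rows with smallest refund:
      rating  refund  refund_times_rating
item                                     
lamp       9      51                  459
pen        4      59                  236
Then the sum of column 'refund_times_rating': 695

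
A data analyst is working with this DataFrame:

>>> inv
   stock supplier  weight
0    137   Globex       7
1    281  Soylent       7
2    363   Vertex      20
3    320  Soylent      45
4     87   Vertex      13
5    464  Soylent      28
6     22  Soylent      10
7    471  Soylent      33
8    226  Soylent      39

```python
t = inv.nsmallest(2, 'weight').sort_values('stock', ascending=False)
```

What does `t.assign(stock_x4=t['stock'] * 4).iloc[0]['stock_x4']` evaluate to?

take 2 rows with smallest weight:
   stock supplier  weight
0    137   Globex       7
1    281  Soylent       7
sort by stock descending:
   stock supplier  weight
1    281  Soylent       7
0    137   Globex       7
add column stock_x4 = t['stock'] * 4:
   stock supplier  weight  stock_x4
1    281  Soylent       7      1124
0    137   Globex       7       548

1124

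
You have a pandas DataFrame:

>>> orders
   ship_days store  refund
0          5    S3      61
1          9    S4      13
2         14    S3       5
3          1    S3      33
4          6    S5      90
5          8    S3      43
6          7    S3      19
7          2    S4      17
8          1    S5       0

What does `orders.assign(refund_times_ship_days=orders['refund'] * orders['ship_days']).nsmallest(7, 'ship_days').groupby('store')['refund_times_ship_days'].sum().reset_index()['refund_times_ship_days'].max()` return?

815

add column refund_times_ship_days = orders['refund'] * orders['ship_days']:
   ship_days store  refund  refund_times_ship_days
0          5    S3      61                     305
1          9    S4      13                     117
2         14    S3       5                      70
3          1    S3      33                      33
4          6    S5      90                     540
5          8    S3      43                     344
6          7    S3      19                     133
7          2    S4      17                      34
8          1    S5       0                       0
take 7 rows with smallest ship_days:
   ship_days store  refund  refund_times_ship_days
3          1    S3      33                      33
8          1    S5       0                       0
7          2    S4      17                      34
0          5    S3      61                     305
4          6    S5      90                     540
6          7    S3      19                     133
5          8    S3      43                     344
group by store, sum of refund_times_ship_days:
store
S3    815
S4     34
S5    540
Name: refund_times_ship_days, dtype: int64
reset_index():
  store  refund_times_ship_days
0    S3                     815
1    S4                      34
2    S5                     540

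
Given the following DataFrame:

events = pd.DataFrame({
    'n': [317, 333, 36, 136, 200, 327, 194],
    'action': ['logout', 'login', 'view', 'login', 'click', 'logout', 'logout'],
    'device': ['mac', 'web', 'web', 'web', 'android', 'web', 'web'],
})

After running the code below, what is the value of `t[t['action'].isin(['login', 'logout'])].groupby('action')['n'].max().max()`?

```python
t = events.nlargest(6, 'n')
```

take 6 rows with largest n:
     n  action   device
1  333   login      web
5  327  logout      web
0  317  logout      mac
4  200   click  android
6  194  logout      web
3  136   login      web
filter rows where action in ['login', 'logout']:
     n  action device
1  333   login    web
5  327  logout    web
0  317  logout    mac
6  194  logout    web
3  136   login    web
group by action, max of n:
action
login     333
logout    327
Name: n, dtype: int64

333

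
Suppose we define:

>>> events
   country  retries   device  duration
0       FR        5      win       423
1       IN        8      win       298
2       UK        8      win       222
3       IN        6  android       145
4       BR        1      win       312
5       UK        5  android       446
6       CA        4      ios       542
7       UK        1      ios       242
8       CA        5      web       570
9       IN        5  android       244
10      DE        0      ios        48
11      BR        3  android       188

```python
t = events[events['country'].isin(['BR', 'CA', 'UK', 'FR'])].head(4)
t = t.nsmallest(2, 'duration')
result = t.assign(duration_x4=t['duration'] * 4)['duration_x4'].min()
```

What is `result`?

filter rows where country in ['BR', 'CA', 'UK', 'FR']:
   country  retries   device  duration
0       FR        5      win       423
2       UK        8      win       222
4       BR        1      win       312
5       UK        5  android       446
6       CA        4      ios       542
7       UK        1      ios       242
8       CA        5      web       570
11      BR        3  android       188
take first 4 rows:
  country  retries   device  duration
0      FR        5      win       423
2      UK        8      win       222
4      BR        1      win       312
5      UK        5  android       446
take 2 rows with smallest duration:
  country  retries device  duration
2      UK        8    win       222
4      BR        1    win       312
add column duration_x4 = t['duration'] * 4:
  country  retries device  duration  duration_x4
2      UK        8    win       222          888
4      BR        1    win       312         1248
So min() = 888.

888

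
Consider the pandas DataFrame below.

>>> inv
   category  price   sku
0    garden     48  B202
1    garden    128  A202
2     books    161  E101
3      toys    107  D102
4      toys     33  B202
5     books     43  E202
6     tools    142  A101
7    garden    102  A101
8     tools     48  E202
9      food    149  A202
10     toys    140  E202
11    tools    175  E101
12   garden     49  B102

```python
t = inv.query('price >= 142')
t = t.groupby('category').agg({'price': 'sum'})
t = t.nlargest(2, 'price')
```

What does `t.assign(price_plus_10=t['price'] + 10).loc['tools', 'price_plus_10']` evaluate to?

filter rows where price >= 142:
   category  price   sku
2     books    161  E101
6     tools    142  A101
9      food    149  A202
11    tools    175  E101
group by category, sum of price:
          price
category       
books       161
food        149
tools       317
take 2 rows with largest price:
          price
category       
tools       317
books       161
add column price_plus_10 = t['price'] + 10:
          price  price_plus_10
category                      
tools       317            327
books       161            171

327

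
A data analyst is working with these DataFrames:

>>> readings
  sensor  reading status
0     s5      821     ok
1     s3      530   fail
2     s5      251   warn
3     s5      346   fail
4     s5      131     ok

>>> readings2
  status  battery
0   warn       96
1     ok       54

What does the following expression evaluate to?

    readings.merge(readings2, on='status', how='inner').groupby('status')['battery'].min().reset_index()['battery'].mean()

75.0

merge on 'status' (how='inner') → 3 rows:
  sensor  reading status  battery
0     s5      821     ok       54
1     s5      251   warn       96
2     s5      131     ok       54
group by status, min of battery:
status
ok      54
warn    96
Name: battery, dtype: int64
reset_index():
  status  battery
0     ok       54
1   warn       96
Hence 75.0.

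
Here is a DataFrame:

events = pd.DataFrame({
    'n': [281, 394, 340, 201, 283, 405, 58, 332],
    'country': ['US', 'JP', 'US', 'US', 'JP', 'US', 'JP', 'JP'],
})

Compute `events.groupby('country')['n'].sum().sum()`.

group by country, sum of n:
country
JP    1067
US    1227
Name: n, dtype: int64

2294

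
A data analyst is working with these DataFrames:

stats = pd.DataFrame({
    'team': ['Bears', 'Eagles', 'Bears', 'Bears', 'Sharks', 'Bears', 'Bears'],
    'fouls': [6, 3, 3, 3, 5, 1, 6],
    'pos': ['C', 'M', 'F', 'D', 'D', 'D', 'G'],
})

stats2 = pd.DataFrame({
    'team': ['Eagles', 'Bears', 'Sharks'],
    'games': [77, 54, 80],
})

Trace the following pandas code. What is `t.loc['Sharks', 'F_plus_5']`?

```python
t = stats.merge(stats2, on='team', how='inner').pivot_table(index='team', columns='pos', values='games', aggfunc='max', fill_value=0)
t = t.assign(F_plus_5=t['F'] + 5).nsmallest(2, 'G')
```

merge on 'team' (how='inner') → 7 rows:
     team  fouls pos  games
0   Bears      6   C     54
1  Eagles      3   M     77
2   Bears      3   F     54
3   Bears      3   D     54
4  Sharks      5   D     80
5   Bears      1   D     54
6   Bears      6   G     54
pivot: rows=team, cols=pos, max(games):
pos      C   D   F   G   M
team                      
Bears   54  54  54  54   0
Eagles   0   0   0   0  77
Sharks   0  80   0   0   0
add column F_plus_5 = t['F'] + 5:
pos      C   D   F   G   M  F_plus_5
team                                
Bears   54  54  54  54   0        59
Eagles   0   0   0   0  77         5
Sharks   0  80   0   0   0         5
take 2 rows with smallest G:
pos     C   D  F  G   M  F_plus_5
team                             
Eagles  0   0  0  0  77         5
Sharks  0  80  0  0   0         5
Finally, value at row 'Sharks', column 'F_plus_5' = 5.

5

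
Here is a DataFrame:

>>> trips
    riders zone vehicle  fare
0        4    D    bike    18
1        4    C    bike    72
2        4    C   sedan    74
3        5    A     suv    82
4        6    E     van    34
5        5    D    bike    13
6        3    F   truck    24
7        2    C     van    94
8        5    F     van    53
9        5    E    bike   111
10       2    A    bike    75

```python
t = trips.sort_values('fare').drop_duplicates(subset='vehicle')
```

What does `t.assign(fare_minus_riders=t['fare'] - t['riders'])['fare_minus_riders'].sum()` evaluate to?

sort by fare:
    riders zone vehicle  fare
5        5    D    bike    13
0        4    D    bike    18
6        3    F   truck    24
4        6    E     van    34
8        5    F     van    53
1        4    C    bike    72
2        4    C   sedan    74
10       2    A    bike    75
3        5    A     suv    82
7        2    C     van    94
9        5    E    bike   111
drop duplicate vehicle (keep=first):
   riders zone vehicle  fare
5       5    D    bike    13
6       3    F   truck    24
4       6    E     van    34
2       4    C   sedan    74
3       5    A     suv    82
add column fare_minus_riders = t['fare'] - t['riders']:
   riders zone vehicle  fare  fare_minus_riders
5       5    D    bike    13                  8
6       3    F   truck    24                 21
4       6    E     van    34                 28
2       4    C   sedan    74                 70
3       5    A     suv    82                 77

204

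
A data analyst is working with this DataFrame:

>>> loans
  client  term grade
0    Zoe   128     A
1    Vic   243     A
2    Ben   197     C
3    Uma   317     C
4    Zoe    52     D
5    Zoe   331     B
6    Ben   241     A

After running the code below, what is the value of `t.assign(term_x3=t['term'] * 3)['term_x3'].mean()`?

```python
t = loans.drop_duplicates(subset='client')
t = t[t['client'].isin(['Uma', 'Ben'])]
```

771.0

drop duplicate client (keep=first):
  client  term grade
0    Zoe   128     A
1    Vic   243     A
2    Ben   197     C
3    Uma   317     C
filter rows where client in ['Uma', 'Ben']:
  client  term grade
2    Ben   197     C
3    Uma   317     C
add column term_x3 = t['term'] * 3:
  client  term grade  term_x3
2    Ben   197     C      591
3    Uma   317     C      951
mean of column 'term_x3' → 771.0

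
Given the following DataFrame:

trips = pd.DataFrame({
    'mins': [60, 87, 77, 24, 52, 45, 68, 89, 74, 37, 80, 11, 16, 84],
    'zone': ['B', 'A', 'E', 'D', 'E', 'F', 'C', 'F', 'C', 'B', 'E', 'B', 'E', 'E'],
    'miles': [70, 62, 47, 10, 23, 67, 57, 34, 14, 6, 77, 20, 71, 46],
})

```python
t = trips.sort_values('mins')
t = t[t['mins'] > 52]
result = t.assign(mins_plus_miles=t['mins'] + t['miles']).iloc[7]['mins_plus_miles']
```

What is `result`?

sort by mins:
    mins zone  miles
11    11    B     20
12    16    E     71
3     24    D     10
9     37    B      6
5     45    F     67
4     52    E     23
0     60    B     70
6     68    C     57
8     74    C     14
2     77    E     47
10    80    E     77
13    84    E     46
1     87    A     62
7     89    F     34
filter rows where mins > 52:
    mins zone  miles
0     60    B     70
6     68    C     57
8     74    C     14
2     77    E     47
10    80    E     77
13    84    E     46
1     87    A     62
7     89    F     34
add column mins_plus_miles = t['mins'] + t['miles']:
    mins zone  miles  mins_plus_miles
0     60    B     70              130
6     68    C     57              125
8     74    C     14               88
2     77    E     47              124
10    80    E     77              157
13    84    E     46              130
1     87    A     62              149
7     89    F     34              123
Finally, value at position 7, column 'mins_plus_miles' = 123.

123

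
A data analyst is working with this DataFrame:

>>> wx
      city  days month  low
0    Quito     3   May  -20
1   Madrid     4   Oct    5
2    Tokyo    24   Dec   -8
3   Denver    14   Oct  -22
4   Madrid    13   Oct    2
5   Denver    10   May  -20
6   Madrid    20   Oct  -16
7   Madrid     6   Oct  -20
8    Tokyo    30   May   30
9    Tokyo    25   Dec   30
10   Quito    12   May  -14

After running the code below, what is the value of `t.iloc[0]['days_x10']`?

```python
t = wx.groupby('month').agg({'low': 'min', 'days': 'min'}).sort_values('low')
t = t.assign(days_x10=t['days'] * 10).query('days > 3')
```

40

group by month: min(low), min(days):
       low  days
month           
Dec     -8    24
May    -20     3
Oct    -22     4
sort by low:
       low  days
month           
Oct    -22     4
May    -20     3
Dec     -8    24
add column days_x10 = t['days'] * 10:
       low  days  days_x10
month                     
Oct    -22     4        40
May    -20     3        30
Dec     -8    24       240
filter rows where days > 3:
       low  days  days_x10
month                     
Oct    -22     4        40
Dec     -8    24       240
Taking the value at position 0, column 'days_x10' gives 40.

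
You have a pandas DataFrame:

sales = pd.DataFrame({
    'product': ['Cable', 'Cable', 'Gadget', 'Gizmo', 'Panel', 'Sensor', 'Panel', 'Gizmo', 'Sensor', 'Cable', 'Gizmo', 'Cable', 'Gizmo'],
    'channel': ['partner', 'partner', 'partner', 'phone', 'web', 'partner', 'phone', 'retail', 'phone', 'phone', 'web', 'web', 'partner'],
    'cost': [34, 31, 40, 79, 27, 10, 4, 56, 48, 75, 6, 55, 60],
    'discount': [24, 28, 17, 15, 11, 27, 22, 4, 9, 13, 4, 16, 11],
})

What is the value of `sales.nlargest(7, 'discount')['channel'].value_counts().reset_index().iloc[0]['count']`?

take 7 rows with largest discount:
   product  channel  cost  discount
1    Cable  partner    31        28
5   Sensor  partner    10        27
0    Cable  partner    34        24
6    Panel    phone     4        22
2   Gadget  partner    40        17
11   Cable      web    55        16
3    Gizmo    phone    79        15
value_counts of channel:
channel
partner    4
phone      2
web        1
Name: count, dtype: int64
reset_index():
   channel  count
0  partner      4
1    phone      2
2      web      1

4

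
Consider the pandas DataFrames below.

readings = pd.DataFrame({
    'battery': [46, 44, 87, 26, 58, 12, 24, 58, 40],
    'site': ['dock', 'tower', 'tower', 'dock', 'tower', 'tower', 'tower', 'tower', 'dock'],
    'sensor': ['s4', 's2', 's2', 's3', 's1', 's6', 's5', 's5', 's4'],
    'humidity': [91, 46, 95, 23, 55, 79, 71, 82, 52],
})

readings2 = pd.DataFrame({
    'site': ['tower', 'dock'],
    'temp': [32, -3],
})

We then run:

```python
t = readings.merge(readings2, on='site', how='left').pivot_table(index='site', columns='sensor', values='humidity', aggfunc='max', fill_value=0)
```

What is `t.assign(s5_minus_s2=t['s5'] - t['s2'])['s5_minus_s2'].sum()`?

-13

merge on 'site' (how='left') → 9 rows:
   battery   site sensor  humidity  temp
0       46   dock     s4        91    -3
1       44  tower     s2        46    32
2       87  tower     s2        95    32
3       26   dock     s3        23    -3
4       58  tower     s1        55    32
5       12  tower     s6        79    32
6       24  tower     s5        71    32
7       58  tower     s5        82    32
8       40   dock     s4        52    -3
pivot: rows=site, cols=sensor, max(humidity):
sensor  s1  s2  s3  s4  s5  s6
site                          
dock     0   0  23  91   0   0
tower   55  95   0   0  82  79
add column s5_minus_s2 = t['s5'] - t['s2']:
sensor  s1  s2  s3  s4  s5  s6  s5_minus_s2
site                                       
dock     0   0  23  91   0   0            0
tower   55  95   0   0  82  79          -13
Finally, sum of column 's5_minus_s2' = -13.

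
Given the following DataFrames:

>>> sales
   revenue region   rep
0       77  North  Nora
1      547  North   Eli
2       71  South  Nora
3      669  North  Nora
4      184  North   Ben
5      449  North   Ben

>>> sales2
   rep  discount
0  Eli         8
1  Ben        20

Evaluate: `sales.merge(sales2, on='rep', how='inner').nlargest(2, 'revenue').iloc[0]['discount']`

merge on 'rep' (how='inner') → 3 rows:
   revenue region  rep  discount
0      547  North  Eli         8
1      184  North  Ben        20
2      449  North  Ben        20
take 2 rows with largest revenue:
   revenue region  rep  discount
0      547  North  Eli         8
2      449  North  Ben        20
value at position 0, column 'discount' → 8

8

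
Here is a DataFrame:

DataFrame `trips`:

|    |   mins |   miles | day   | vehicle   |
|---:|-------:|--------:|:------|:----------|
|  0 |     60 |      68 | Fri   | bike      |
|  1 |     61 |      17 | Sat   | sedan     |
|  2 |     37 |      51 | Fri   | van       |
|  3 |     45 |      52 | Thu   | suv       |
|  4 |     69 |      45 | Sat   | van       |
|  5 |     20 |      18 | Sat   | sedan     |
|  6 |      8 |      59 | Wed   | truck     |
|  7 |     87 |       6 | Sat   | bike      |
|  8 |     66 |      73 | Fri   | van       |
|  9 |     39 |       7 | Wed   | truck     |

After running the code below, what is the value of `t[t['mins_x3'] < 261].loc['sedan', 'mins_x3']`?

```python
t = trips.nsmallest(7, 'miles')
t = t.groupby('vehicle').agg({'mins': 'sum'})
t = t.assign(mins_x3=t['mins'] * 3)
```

take 7 rows with smallest miles:
   mins  miles  day vehicle
7    87      6  Sat    bike
9    39      7  Wed   truck
1    61     17  Sat   sedan
5    20     18  Sat   sedan
4    69     45  Sat     van
2    37     51  Fri     van
3    45     52  Thu     suv
group by vehicle, sum of mins:
         mins
vehicle      
bike       87
sedan      81
suv        45
truck      39
van       106
add column mins_x3 = t['mins'] * 3:
         mins  mins_x3
vehicle               
bike       87      261
sedan      81      243
suv        45      135
truck      39      117
van       106      318
filter rows where mins_x3 < 261:
         mins  mins_x3
vehicle               
sedan      81      243
suv        45      135
truck      39      117
value at row 'sedan', column 'mins_x3' → 243

243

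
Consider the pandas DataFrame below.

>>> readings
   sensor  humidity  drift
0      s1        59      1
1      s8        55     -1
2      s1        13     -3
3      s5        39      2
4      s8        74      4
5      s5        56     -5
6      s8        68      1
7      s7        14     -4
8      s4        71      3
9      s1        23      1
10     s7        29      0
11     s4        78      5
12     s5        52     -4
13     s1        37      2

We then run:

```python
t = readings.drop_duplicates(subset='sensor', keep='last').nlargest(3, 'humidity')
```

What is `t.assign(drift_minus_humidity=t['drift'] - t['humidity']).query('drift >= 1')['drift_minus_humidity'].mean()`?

drop duplicate sensor (keep=last):
   sensor  humidity  drift
6      s8        68      1
10     s7        29      0
11     s4        78      5
12     s5        52     -4
13     s1        37      2
take 3 rows with largest humidity:
   sensor  humidity  drift
11     s4        78      5
6      s8        68      1
12     s5        52     -4
add column drift_minus_humidity = t['drift'] - t['humidity']:
   sensor  humidity  drift  drift_minus_humidity
11     s4        78      5                   -73
6      s8        68      1                   -67
12     s5        52     -4                   -56
filter rows where drift >= 1:
   sensor  humidity  drift  drift_minus_humidity
11     s4        78      5                   -73
6      s8        68      1                   -67
Taking the mean of column 'drift_minus_humidity' gives -70.0.

-70.0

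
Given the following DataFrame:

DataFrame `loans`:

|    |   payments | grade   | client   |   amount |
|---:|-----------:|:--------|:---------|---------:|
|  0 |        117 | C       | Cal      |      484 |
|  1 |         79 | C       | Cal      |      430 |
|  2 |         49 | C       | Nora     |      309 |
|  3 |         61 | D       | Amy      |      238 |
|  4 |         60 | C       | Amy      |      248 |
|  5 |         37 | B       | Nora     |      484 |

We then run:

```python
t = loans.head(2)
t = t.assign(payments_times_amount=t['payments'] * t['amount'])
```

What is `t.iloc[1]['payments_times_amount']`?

33970

take first 2 rows:
   payments grade client  amount
0       117     C    Cal     484
1        79     C    Cal     430
add column payments_times_amount = t['payments'] * t['amount']:
   payments grade client  amount  payments_times_amount
0       117     C    Cal     484                  56628
1        79     C    Cal     430                  33970
So iloc[1]['payments_times_amount'] = 33970.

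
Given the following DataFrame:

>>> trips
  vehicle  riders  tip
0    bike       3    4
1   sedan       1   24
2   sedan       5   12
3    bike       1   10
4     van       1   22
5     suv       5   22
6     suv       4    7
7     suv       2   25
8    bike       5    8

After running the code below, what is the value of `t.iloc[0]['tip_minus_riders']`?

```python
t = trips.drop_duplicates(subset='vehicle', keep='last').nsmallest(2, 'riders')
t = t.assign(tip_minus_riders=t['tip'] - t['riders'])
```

21

drop duplicate vehicle (keep=last):
  vehicle  riders  tip
2   sedan       5   12
4     van       1   22
7     suv       2   25
8    bike       5    8
take 2 rows with smallest riders:
  vehicle  riders  tip
4     van       1   22
7     suv       2   25
add column tip_minus_riders = t['tip'] - t['riders']:
  vehicle  riders  tip  tip_minus_riders
4     van       1   22                21
7     suv       2   25                23
value at position 0, column 'tip_minus_riders' → 21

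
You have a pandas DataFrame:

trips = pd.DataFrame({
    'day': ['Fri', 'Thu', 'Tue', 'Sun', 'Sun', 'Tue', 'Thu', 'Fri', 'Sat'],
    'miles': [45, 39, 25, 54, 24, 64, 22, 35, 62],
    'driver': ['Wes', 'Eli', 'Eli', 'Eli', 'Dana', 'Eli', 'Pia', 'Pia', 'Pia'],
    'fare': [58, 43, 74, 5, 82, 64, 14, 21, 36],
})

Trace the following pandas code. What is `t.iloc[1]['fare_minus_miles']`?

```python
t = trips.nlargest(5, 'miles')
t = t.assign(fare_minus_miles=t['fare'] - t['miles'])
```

take 5 rows with largest miles:
   day  miles driver  fare
5  Tue     64    Eli    64
8  Sat     62    Pia    36
3  Sun     54    Eli     5
0  Fri     45    Wes    58
1  Thu     39    Eli    43
add column fare_minus_miles = t['fare'] - t['miles']:
   day  miles driver  fare  fare_minus_miles
5  Tue     64    Eli    64                 0
8  Sat     62    Pia    36               -26
3  Sun     54    Eli     5               -49
0  Fri     45    Wes    58                13
1  Thu     39    Eli    43                 4
Then the value at position 1, column 'fare_minus_miles': -26

-26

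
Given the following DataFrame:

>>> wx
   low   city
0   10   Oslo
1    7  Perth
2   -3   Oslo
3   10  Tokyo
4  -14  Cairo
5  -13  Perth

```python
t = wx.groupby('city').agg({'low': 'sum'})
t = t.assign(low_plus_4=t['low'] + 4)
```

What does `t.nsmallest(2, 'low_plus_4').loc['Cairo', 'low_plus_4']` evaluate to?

group by city, sum of low:
       low
city      
Cairo  -14
Oslo     7
Perth   -6
Tokyo   10
add column low_plus_4 = t['low'] + 4:
       low  low_plus_4
city                  
Cairo  -14         -10
Oslo     7          11
Perth   -6          -2
Tokyo   10          14
take 2 rows with smallest low_plus_4:
       low  low_plus_4
city                  
Cairo  -14         -10
Perth   -6          -2
Then the value at row 'Cairo', column 'low_plus_4': -10

-10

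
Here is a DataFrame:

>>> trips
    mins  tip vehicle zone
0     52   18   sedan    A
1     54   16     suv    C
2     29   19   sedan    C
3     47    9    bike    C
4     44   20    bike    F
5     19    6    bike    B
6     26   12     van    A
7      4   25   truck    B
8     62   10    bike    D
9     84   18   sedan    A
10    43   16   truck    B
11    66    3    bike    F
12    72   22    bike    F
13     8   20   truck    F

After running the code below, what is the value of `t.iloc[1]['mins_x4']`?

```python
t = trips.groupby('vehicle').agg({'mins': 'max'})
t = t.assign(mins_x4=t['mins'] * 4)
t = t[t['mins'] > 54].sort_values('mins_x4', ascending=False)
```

group by vehicle, max of mins:
         mins
vehicle      
bike       72
sedan      84
suv        54
truck      43
van        26
add column mins_x4 = t['mins'] * 4:
         mins  mins_x4
vehicle               
bike       72      288
sedan      84      336
suv        54      216
truck      43      172
van        26      104
filter rows where mins > 54:
         mins  mins_x4
vehicle               
bike       72      288
sedan      84      336
sort by mins_x4 descending:
         mins  mins_x4
vehicle               
sedan      84      336
bike       72      288
Finally, value at position 1, column 'mins_x4' = 288.

288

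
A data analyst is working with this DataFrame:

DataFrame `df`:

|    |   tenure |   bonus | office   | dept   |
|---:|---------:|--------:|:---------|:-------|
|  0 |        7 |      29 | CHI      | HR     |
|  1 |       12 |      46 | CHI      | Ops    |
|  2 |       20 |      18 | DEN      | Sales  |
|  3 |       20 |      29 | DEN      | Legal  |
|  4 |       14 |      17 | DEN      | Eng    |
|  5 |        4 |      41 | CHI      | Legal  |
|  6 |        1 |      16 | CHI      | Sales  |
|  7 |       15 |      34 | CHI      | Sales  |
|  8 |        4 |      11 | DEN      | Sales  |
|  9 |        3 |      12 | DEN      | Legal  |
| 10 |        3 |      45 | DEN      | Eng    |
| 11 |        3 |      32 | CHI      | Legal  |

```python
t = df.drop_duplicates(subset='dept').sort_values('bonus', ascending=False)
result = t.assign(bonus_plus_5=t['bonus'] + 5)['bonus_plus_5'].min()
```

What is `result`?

drop duplicate dept (keep=first):
   tenure  bonus office   dept
0       7     29    CHI     HR
1      12     46    CHI    Ops
2      20     18    DEN  Sales
3      20     29    DEN  Legal
4      14     17    DEN    Eng
sort by bonus descending:
   tenure  bonus office   dept
1      12     46    CHI    Ops
0       7     29    CHI     HR
3      20     29    DEN  Legal
2      20     18    DEN  Sales
4      14     17    DEN    Eng
add column bonus_plus_5 = t['bonus'] + 5:
   tenure  bonus office   dept  bonus_plus_5
1      12     46    CHI    Ops            51
0       7     29    CHI     HR            34
3      20     29    DEN  Legal            34
2      20     18    DEN  Sales            23
4      14     17    DEN    Eng            22

22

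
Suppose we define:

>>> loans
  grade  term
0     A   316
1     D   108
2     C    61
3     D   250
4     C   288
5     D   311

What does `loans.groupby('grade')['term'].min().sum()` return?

group by grade, min of term:
grade
A    316
C     61
D    108
Name: term, dtype: int64
Reading off the sum of the resulting series, we get 485.

485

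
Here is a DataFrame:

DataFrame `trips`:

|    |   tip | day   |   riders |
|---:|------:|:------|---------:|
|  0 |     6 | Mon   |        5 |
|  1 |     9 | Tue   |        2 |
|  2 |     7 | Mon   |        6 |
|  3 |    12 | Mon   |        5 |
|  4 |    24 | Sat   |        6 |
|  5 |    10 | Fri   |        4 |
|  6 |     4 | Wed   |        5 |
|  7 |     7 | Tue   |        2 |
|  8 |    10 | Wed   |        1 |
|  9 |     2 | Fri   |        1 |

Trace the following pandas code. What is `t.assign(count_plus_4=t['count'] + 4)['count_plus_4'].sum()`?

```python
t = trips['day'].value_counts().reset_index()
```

value_counts of day:
day
Mon    3
Tue    2
Fri    2
Wed    2
Sat    1
Name: count, dtype: int64
reset_index():
   day  count
0  Mon      3
1  Tue      2
2  Fri      2
3  Wed      2
4  Sat      1
add column count_plus_4 = t['count'] + 4:
   day  count  count_plus_4
0  Mon      3             7
1  Tue      2             6
2  Fri      2             6
3  Wed      2             6
4  Sat      1             5
Taking the sum of column 'count_plus_4' gives 30.

30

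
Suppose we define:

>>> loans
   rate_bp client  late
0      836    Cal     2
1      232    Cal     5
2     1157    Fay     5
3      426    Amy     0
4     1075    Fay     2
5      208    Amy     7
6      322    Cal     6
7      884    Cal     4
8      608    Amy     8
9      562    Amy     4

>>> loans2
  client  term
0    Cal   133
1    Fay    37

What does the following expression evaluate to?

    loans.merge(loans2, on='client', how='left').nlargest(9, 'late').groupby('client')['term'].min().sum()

170.0

merge on 'client' (how='left') → 10 rows:
   rate_bp client  late   term
0      836    Cal     2  133.0
1      232    Cal     5  133.0
2     1157    Fay     5   37.0
3      426    Amy     0    NaN
4     1075    Fay     2   37.0
5      208    Amy     7    NaN
6      322    Cal     6  133.0
7      884    Cal     4  133.0
8      608    Amy     8    NaN
9      562    Amy     4    NaN
take 9 rows with largest late:
   rate_bp client  late   term
8      608    Amy     8    NaN
5      208    Amy     7    NaN
6      322    Cal     6  133.0
1      232    Cal     5  133.0
2     1157    Fay     5   37.0
7      884    Cal     4  133.0
9      562    Amy     4    NaN
0      836    Cal     2  133.0
4     1075    Fay     2   37.0
group by client, min of term:
client
Amy      NaN
Cal    133.0
Fay     37.0
Name: term, dtype: float64
sum of the resulting series → 170.0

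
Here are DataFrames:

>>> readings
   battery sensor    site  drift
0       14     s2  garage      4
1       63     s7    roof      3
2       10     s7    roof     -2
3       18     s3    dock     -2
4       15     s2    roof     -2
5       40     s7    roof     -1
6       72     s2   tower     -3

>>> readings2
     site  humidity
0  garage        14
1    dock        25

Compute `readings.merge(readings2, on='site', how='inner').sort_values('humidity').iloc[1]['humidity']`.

merge on 'site' (how='inner') → 2 rows:
   battery sensor    site  drift  humidity
0       14     s2  garage      4        14
1       18     s3    dock     -2        25
sort by humidity:
   battery sensor    site  drift  humidity
0       14     s2  garage      4        14
1       18     s3    dock     -2        25
The value at position 1, column 'humidity' is 25.

25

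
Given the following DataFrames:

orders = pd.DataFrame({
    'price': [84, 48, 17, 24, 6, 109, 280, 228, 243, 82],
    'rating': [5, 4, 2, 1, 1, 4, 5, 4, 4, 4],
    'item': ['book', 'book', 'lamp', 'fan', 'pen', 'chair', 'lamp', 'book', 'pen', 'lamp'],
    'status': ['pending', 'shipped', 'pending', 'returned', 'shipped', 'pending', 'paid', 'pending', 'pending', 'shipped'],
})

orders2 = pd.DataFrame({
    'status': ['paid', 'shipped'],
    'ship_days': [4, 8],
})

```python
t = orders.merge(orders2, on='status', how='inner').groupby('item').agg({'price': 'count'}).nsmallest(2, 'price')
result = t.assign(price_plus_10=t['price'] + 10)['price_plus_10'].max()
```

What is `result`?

merge on 'status' (how='inner') → 4 rows:
   price  rating  item   status  ship_days
0     48       4  book  shipped          8
1      6       1   pen  shipped          8
2    280       5  lamp     paid          4
3     82       4  lamp  shipped          8
group by item, count of price:
      price
item       
book      1
lamp      2
pen       1
take 2 rows with smallest price:
      price
item       
book      1
pen       1
add column price_plus_10 = t['price'] + 10:
      price  price_plus_10
item                      
book      1             11
pen       1             11
Reading off the max of column 'price_plus_10', we get 11.

11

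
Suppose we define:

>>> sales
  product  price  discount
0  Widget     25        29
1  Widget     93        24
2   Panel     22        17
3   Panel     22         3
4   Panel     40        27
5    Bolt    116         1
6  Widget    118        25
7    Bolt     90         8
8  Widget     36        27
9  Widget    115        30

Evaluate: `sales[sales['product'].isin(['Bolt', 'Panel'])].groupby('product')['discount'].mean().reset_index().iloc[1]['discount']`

15.6666666667

filter rows where product in ['Bolt', 'Panel']:
  product  price  discount
2   Panel     22        17
3   Panel     22         3
4   Panel     40        27
5    Bolt    116         1
7    Bolt     90         8
group by product, mean of discount:
product
Bolt      4.500000
Panel    15.666667
Name: discount, dtype: float64
reset_index():
  product   discount
0    Bolt   4.500000
1   Panel  15.666667
Hence 15.6666666667.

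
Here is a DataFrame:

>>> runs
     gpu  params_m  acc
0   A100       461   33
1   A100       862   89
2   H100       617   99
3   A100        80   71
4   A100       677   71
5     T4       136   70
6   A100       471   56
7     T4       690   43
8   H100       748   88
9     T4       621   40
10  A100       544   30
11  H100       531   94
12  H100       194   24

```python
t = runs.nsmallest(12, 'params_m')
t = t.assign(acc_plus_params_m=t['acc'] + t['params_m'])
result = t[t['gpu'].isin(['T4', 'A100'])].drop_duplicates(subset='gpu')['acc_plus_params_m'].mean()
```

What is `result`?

178.5

take 12 rows with smallest params_m:
     gpu  params_m  acc
3   A100        80   71
5     T4       136   70
12  H100       194   24
0   A100       461   33
6   A100       471   56
11  H100       531   94
10  A100       544   30
2   H100       617   99
9     T4       621   40
4   A100       677   71
7     T4       690   43
8   H100       748   88
add column acc_plus_params_m = t['acc'] + t['params_m']:
     gpu  params_m  acc  acc_plus_params_m
3   A100        80   71                151
5     T4       136   70                206
12  H100       194   24                218
0   A100       461   33                494
6   A100       471   56                527
11  H100       531   94                625
10  A100       544   30                574
2   H100       617   99                716
9     T4       621   40                661
4   A100       677   71                748
7     T4       690   43                733
8   H100       748   88                836
filter rows where gpu in ['T4', 'A100']:
     gpu  params_m  acc  acc_plus_params_m
3   A100        80   71                151
5     T4       136   70                206
0   A100       461   33                494
6   A100       471   56                527
10  A100       544   30                574
9     T4       621   40                661
4   A100       677   71                748
7     T4       690   43                733
drop duplicate gpu (keep=first):
    gpu  params_m  acc  acc_plus_params_m
3  A100        80   71                151
5    T4       136   70                206
Then the mean of column 'acc_plus_params_m': 178.5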